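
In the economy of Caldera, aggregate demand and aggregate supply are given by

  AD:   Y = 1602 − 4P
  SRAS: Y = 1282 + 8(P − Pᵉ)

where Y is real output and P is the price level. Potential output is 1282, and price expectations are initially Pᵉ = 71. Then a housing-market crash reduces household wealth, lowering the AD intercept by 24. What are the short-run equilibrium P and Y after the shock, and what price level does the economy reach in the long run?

Short run: P = 72, Y = 1290. Long run: P = 74.

AD shifts left: new AD is Y = 1578 − 4P. With Pᵉ = 71, SRAS is Y = 714 + 8P.
Short run: 1578 − 4P = 714 + 8P gives 864 = 12P, so P = 72 and Y = 1578 − 4·72 = 1290.
Y = 1290 is above potential 1282; expectations adjust and SRAS shifts left until Y = 1282.
Long run: on the new AD curve, 1282 = 1578 − 4P gives P = 74.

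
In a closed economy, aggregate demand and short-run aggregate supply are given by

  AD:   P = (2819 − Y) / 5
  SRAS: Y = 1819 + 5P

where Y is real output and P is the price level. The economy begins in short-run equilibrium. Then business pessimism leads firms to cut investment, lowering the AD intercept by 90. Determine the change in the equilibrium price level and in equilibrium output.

This is a negative demand shock: AD shifts left.
New AD: Y = 2729 − 5P.
Set AD = SRAS: 2729 − 5P = 1819 + 5P, so 910 = 10P and P = 91.
Y = 2729 − 5·91 = 2274.
Initially P = 100, Y = 2319, so ΔP = -9 and ΔY = -45.

ΔP = -9, ΔY = -45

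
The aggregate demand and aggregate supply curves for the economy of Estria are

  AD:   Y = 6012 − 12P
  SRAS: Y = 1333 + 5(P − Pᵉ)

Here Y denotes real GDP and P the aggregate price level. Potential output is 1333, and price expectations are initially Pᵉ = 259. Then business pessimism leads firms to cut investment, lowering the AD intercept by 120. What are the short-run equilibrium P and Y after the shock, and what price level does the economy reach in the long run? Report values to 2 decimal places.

AD shifts left: new AD is Y = 5892 − 12P. With Pᵉ = 259, SRAS is Y = 38 + 5P.
Short run: 5892 − 12P = 38 + 5P gives 5854 = 17P, so P = 344.35 and Y = 5892 − 12P = 1759.76.
Y = 1759.76 is above potential 1333; expectations adjust and SRAS shifts left until Y = 1333.
Long run: on the new AD curve, 1333 = 5892 − 12P gives P = 379.92.

Short run: P = 344.35, Y = 1759.76. Long run: P = 379.92.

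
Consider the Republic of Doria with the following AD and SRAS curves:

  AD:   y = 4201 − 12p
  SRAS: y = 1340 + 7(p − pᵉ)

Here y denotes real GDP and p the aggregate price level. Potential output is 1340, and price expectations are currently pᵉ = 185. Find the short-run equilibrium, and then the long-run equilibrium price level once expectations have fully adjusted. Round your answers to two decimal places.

Short run: with pᵉ = 185, SRAS is y = 45 + 7p. Setting AD = SRAS gives 4156 = 19p, so p = 218.74 and y = 4201 − 12p = 1576.16.
Output 1576.16 is above potential 1340, so over time expected prices rise and SRAS shifts left until y returns to 1340.
Long run: y = 1340 on the AD curve gives 1340 = 4201 − 12p, so p = 238.42.

Short run: p = 218.74, y = 1576.16. Long run: p = 238.42.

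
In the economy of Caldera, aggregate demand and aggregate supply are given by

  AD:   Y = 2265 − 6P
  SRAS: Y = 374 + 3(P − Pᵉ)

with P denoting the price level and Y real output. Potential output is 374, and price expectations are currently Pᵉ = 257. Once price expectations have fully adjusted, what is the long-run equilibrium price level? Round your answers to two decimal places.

Short run: with Pᵉ = 257, SRAS is Y = 3P − 397. Setting AD = SRAS gives 2662 = 9P, so P = 295.78 and Y = 2265 − 6P = 490.33.
Output 490.33 is above potential 374, so over time expected prices rise and SRAS shifts left until Y returns to 374.
Long run: Y = 374 on the AD curve gives 374 = 2265 − 6P, so P = 315.17.

Long-run P = 315.17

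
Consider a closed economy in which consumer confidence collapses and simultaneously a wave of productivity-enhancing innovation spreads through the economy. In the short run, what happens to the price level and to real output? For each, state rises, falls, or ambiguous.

The first event is a negative demand shock: AD shifts left, which by itself pushes P down and Y down.
The second is a favourable supply shock: SRAS shifts right, which by itself pushes P down and Y up.
Both shocks push P down, so P falls. The two shocks push Y in opposite directions, so the effect on Y is ambiguous.

Price level: falls; output: ambiguous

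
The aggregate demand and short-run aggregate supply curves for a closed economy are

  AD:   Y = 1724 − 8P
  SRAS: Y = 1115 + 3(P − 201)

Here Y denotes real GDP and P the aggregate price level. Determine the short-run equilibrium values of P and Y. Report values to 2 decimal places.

P = 110.18, Y = 842.55

Write SRAS as Y = 1115 + 3P − 603 = 512 + 3P.
Set AD = SRAS: 1724 − 8P = 512 + 3P, so 1212 = 11P and P = 110.18.
Substituting into AD, Y = 1724 − 8P = 842.55.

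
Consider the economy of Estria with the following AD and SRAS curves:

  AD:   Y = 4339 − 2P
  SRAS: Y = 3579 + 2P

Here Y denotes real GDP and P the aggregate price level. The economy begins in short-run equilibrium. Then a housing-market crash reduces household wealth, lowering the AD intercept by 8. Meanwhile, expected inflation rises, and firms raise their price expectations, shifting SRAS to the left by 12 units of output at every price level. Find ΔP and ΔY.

ΔP = +1, ΔY = -10

After both shocks: AD is Y = 4331 − 2P and SRAS is Y = 3567 + 2P.
Setting them equal: 764 = 4P, so P = 191.
Y = 4331 − 2·191 = 3949.
Initially P = 190, Y = 3959, so ΔP = +1 and ΔY = -10.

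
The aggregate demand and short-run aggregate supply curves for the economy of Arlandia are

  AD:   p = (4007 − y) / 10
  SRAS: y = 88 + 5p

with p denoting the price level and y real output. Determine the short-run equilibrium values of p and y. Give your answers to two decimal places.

Rearrange AD to y = 4007 − 10p.
Set AD = SRAS: 4007 − 10p = 88 + 5p, so 3919 = 15p and p = 261.27.
Substituting into AD, y = 4007 − 10p = 1394.33.

p = 261.27, y = 1394.33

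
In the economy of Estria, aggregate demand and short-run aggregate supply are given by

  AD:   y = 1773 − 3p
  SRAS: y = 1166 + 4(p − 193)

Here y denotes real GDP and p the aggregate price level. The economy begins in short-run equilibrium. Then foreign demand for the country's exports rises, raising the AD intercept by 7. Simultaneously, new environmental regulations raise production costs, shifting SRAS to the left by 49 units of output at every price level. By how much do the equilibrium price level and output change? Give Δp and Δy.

Δp = +8, Δy = -17

After both shocks: AD is y = 1780 − 3p and SRAS is y = 345 + 4p.
Setting them equal: 1435 = 7p, so p = 205.
y = 1780 − 3·205 = 1165.
Initially p = 197, y = 1182, so Δp = +8 and Δy = -17.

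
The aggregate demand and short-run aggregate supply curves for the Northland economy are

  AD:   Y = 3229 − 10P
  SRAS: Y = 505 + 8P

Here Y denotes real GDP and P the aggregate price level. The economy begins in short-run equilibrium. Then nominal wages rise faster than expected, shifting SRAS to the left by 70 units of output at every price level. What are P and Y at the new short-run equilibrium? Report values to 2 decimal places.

This is a negative supply shock: SRAS shifts left.
New SRAS: Y = 435 + 8P.
Set AD = SRAS: 3229 − 10P = 435 + 8P, so 2794 = 18P and P = 155.22.
Substituting into AD, Y = 1676.78.

P = 155.22, Y = 1676.78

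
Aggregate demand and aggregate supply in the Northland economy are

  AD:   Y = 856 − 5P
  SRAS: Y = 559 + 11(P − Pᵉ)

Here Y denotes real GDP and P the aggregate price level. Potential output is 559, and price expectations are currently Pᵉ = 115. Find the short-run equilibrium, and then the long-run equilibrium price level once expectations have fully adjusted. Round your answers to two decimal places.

Short run: with Pᵉ = 115, SRAS is Y = 11P − 706. Setting AD = SRAS gives 1562 = 16P, so P = 97.63 and Y = 856 − 5P = 367.88.
Output 367.88 is below potential 559, so over time expected prices fall and SRAS shifts right until Y returns to 559.
Long run: Y = 559 on the AD curve gives 559 = 856 − 5P, so P = 59.40.

Short run: P = 97.63, Y = 367.88. Long run: P = 59.40.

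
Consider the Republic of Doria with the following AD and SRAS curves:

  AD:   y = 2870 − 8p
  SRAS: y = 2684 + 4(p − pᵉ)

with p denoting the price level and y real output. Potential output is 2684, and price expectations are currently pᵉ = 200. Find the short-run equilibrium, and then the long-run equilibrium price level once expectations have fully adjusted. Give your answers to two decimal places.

Short run: with pᵉ = 200, SRAS is y = 1884 + 4p. Setting AD = SRAS gives 986 = 12p, so p = 82.17 and y = 2870 − 8p = 2212.67.
Output 2212.67 is below potential 2684, so over time expected prices fall and SRAS shifts right until y returns to 2684.
Long run: y = 2684 on the AD curve gives 2684 = 2870 − 8p, so p = 23.25.

Short run: p = 82.17, y = 2212.67. Long run: p = 23.25.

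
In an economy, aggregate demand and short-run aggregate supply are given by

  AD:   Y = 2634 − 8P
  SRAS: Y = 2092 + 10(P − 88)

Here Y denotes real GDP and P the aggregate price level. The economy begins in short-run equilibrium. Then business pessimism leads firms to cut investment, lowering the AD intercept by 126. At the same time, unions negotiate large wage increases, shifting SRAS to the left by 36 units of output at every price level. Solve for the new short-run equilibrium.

After both shocks: AD is Y = 2508 − 8P and SRAS is Y = 1176 + 10P.
Setting them equal: 1332 = 18P, so P = 74.
Y = 2508 − 8·74 = 1916.

P = 74, Y = 1916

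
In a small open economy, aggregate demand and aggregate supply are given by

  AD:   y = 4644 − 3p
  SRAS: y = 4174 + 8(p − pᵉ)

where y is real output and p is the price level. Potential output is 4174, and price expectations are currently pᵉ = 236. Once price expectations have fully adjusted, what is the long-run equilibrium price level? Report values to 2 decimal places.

Long-run p = 156.67

Short run: with pᵉ = 236, SRAS is y = 2286 + 8p. Setting AD = SRAS gives 2358 = 11p, so p = 214.36 and y = 4644 − 3p = 4000.91.
Output 4000.91 is below potential 4174, so over time expected prices fall and SRAS shifts right until y returns to 4174.
Long run: y = 4174 on the AD curve gives 4174 = 4644 − 3p, so p = 156.67.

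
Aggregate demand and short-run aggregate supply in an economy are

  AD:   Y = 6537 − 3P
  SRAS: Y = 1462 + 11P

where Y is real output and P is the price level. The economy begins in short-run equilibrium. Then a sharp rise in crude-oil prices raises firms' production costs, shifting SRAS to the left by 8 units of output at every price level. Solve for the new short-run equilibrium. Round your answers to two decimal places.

This is a negative supply shock: SRAS shifts left.
New SRAS: Y = 1454 + 11P.
Set AD = SRAS: 6537 − 3P = 1454 + 11P, so 5083 = 14P and P = 363.07.
Substituting into AD, Y = 5447.79.

P = 363.07, Y = 5447.79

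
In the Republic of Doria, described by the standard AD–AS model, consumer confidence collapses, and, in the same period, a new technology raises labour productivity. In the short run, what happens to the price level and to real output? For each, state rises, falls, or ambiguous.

The first event is a negative demand shock: AD shifts left, which by itself pushes P down and Y down.
The second is a favourable supply shock: SRAS shifts right, which by itself pushes P down and Y up.
Both shocks push P down, so P falls. The two shocks push Y in opposite directions, so the effect on Y is ambiguous.

Price level: falls; output: ambiguous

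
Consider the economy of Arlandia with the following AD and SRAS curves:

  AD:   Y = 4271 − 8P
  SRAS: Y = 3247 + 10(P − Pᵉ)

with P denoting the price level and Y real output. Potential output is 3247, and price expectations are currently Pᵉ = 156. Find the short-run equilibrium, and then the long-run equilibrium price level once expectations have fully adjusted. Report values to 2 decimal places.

Short run: with Pᵉ = 156, SRAS is Y = 1687 + 10P. Setting AD = SRAS gives 2584 = 18P, so P = 143.56 and Y = 4271 − 8P = 3122.56.
Output 3122.56 is below potential 3247, so over time expected prices fall and SRAS shifts right until Y returns to 3247.
Long run: Y = 3247 on the AD curve gives 3247 = 4271 − 8P, so P = 128.00.

Short run: P = 143.56, Y = 3122.56. Long run: P = 128.00.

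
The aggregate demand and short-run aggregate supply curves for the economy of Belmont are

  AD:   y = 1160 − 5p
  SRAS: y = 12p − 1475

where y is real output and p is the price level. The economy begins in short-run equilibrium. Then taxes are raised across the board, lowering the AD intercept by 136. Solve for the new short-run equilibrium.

p = 147, y = 289

This is a negative demand shock: AD shifts left.
New AD: y = 1024 − 5p.
Set AD = SRAS: 1024 − 5p = 12p − 1475, so 2499 = 17p and p = 147.
y = 1024 − 5·147 = 289.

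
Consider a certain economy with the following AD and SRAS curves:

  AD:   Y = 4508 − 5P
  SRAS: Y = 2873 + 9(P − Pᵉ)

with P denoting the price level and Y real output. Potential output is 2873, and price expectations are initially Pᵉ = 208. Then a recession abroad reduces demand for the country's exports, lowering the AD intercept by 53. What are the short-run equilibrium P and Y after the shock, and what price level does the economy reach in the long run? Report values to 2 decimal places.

Short run: P = 246.71, Y = 3221.43. Long run: P = 316.40.

AD shifts left: new AD is Y = 4455 − 5P. With Pᵉ = 208, SRAS is Y = 1001 + 9P.
Short run: 4455 − 5P = 1001 + 9P gives 3454 = 14P, so P = 246.71 and Y = 4455 − 5P = 3221.43.
Y = 3221.43 is above potential 2873; expectations adjust and SRAS shifts left until Y = 2873.
Long run: on the new AD curve, 2873 = 4455 − 5P gives P = 316.40.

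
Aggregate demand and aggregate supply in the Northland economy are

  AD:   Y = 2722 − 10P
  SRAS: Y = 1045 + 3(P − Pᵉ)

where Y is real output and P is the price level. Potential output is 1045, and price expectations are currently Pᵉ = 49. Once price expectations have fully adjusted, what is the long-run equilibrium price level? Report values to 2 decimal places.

Short run: with Pᵉ = 49, SRAS is Y = 898 + 3P. Setting AD = SRAS gives 1824 = 13P, so P = 140.31 and Y = 2722 − 10P = 1318.92.
Output 1318.92 is above potential 1045, so over time expected prices rise and SRAS shifts left until Y returns to 1045.
Long run: Y = 1045 on the AD curve gives 1045 = 2722 − 10P, so P = 167.70.

Long-run P = 167.70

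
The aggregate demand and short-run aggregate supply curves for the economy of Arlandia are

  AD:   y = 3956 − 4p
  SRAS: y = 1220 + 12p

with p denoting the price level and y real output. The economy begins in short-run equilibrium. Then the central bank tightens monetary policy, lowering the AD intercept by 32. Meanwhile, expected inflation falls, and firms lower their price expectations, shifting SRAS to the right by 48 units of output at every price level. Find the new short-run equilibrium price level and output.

p = 166, y = 3260

After both shocks: AD is y = 3924 − 4p and SRAS is y = 1268 + 12p.
Setting them equal: 2656 = 16p, so p = 166.
y = 3924 − 4·166 = 3260.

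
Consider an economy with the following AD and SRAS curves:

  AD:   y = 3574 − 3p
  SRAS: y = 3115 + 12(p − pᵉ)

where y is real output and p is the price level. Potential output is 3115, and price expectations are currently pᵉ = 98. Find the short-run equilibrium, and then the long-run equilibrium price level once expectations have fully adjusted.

Short run: p = 109, y = 3247. Long run: p = 153.

Short run: with pᵉ = 98, SRAS is y = 1939 + 12p. Setting AD = SRAS gives 1635 = 15p, so p = 109 and y = 3574 − 3·109 = 3247.
Output 3247 is above potential 3115, so over time expected prices rise and SRAS shifts left until y returns to 3115.
Long run: y = 3115 on the AD curve gives 3115 = 3574 − 3p, so p = 153.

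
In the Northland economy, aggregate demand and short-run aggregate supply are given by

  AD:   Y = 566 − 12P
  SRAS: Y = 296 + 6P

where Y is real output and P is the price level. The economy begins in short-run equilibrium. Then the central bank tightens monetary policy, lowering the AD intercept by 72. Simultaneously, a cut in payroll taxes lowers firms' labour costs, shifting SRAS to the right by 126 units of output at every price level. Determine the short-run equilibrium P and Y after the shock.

P = 4, Y = 446

After both shocks: AD is Y = 494 − 12P and SRAS is Y = 422 + 6P.
Setting them equal: 72 = 18P, so P = 4.
Y = 494 − 12·4 = 446.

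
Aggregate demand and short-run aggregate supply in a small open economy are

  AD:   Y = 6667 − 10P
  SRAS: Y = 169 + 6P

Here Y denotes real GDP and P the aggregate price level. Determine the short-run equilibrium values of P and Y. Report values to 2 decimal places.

Set AD = SRAS: 6667 − 10P = 169 + 6P, so 6498 = 16P and P = 406.13.
Substituting into AD, Y = 6667 − 10P = 2605.75.

P = 406.13, Y = 2605.75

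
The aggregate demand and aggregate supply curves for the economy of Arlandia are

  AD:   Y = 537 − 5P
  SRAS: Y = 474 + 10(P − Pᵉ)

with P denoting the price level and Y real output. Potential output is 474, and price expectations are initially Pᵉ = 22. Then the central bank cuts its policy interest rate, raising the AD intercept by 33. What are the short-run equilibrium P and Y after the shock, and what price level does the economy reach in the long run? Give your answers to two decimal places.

Short run: P = 21.07, Y = 464.67. Long run: P = 19.20.

AD shifts right: new AD is Y = 570 − 5P. With Pᵉ = 22, SRAS is Y = 254 + 10P.
Short run: 570 − 5P = 254 + 10P gives 316 = 15P, so P = 21.07 and Y = 570 − 5P = 464.67.
Y = 464.67 is below potential 474; expectations adjust and SRAS shifts right until Y = 474.
Long run: on the new AD curve, 474 = 570 − 5P gives P = 19.20.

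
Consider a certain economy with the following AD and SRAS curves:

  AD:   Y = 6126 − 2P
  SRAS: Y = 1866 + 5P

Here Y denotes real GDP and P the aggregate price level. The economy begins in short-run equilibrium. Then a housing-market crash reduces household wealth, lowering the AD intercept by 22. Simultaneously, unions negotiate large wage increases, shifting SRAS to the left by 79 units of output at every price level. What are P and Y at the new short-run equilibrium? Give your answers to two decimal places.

After both shocks: AD is Y = 6104 − 2P and SRAS is Y = 1787 + 5P.
Setting them equal: 4317 = 7P, so P = 616.71.
Substituting into AD, Y = 4870.57.

P = 616.71, Y = 4870.57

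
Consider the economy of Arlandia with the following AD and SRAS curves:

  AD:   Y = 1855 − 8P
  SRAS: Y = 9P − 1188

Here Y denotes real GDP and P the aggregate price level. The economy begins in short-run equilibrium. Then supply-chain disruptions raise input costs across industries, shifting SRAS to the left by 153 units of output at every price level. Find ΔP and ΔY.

ΔP = +9, ΔY = -72

This is a negative supply shock: SRAS shifts left.
New SRAS: Y = 9P − 1341.
Set AD = SRAS: 1855 − 8P = 9P − 1341, so 3196 = 17P and P = 188.
Y = 1855 − 8·188 = 351.
Initially P = 179, Y = 423, so ΔP = +9 and ΔY = -72.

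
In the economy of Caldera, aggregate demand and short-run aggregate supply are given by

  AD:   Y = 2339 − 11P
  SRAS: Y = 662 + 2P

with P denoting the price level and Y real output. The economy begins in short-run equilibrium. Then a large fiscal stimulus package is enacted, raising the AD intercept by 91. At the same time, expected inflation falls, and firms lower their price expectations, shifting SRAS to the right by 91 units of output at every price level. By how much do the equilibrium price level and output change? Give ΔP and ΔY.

ΔP = +0, ΔY = +91

After both shocks: AD is Y = 2430 − 11P and SRAS is Y = 753 + 2P.
Setting them equal: 1677 = 13P, so P = 129.
Y = 2430 − 11·129 = 1011.
Initially P = 129, Y = 920, so ΔP = +0 and ΔY = +91.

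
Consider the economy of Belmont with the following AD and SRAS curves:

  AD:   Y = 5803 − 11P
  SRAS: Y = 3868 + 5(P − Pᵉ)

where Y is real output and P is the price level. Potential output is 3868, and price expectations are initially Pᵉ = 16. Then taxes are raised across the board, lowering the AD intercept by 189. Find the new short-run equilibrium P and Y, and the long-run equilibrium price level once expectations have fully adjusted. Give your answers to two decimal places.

Short run: P = 114.13, Y = 4358.63. Long run: P = 158.73.

AD shifts left: new AD is Y = 5614 − 11P. With Pᵉ = 16, SRAS is Y = 3788 + 5P.
Short run: 5614 − 11P = 3788 + 5P gives 1826 = 16P, so P = 114.13 and Y = 5614 − 11P = 4358.63.
Y = 4358.63 is above potential 3868; expectations adjust and SRAS shifts left until Y = 3868.
Long run: on the new AD curve, 3868 = 5614 − 11P gives P = 158.73.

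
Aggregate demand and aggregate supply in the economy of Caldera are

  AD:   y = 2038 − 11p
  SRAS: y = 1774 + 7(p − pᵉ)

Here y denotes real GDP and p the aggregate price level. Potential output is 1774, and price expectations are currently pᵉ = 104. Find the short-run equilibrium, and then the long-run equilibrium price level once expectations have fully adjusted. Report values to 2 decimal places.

Short run: p = 55.11, y = 1431.78. Long run: p = 24.00.

Short run: with pᵉ = 104, SRAS is y = 1046 + 7p. Setting AD = SRAS gives 992 = 18p, so p = 55.11 and y = 2038 − 11p = 1431.78.
Output 1431.78 is below potential 1774, so over time expected prices fall and SRAS shifts right until y returns to 1774.
Long run: y = 1774 on the AD curve gives 1774 = 2038 − 11p, so p = 24.00.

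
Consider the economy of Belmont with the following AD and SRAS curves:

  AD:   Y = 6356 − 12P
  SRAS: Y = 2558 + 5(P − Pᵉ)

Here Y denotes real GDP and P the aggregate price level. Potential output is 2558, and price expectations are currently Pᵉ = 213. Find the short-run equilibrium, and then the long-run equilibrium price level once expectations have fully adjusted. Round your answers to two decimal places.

Short run: with Pᵉ = 213, SRAS is Y = 1493 + 5P. Setting AD = SRAS gives 4863 = 17P, so P = 286.06 and Y = 6356 − 12P = 2923.29.
Output 2923.29 is above potential 2558, so over time expected prices rise and SRAS shifts left until Y returns to 2558.
Long run: Y = 2558 on the AD curve gives 2558 = 6356 − 12P, so P = 316.50.

Short run: P = 286.06, Y = 2923.29. Long run: P = 316.50.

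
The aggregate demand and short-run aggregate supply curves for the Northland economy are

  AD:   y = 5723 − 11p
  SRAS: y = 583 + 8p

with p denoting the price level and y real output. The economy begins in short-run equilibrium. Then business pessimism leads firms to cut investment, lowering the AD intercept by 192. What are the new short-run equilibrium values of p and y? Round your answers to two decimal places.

p = 260.42, y = 2666.37

This is a negative demand shock: AD shifts left.
New AD: y = 5531 − 11p.
Set AD = SRAS: 5531 − 11p = 583 + 8p, so 4948 = 19p and p = 260.42.
Substituting into AD, y = 2666.37.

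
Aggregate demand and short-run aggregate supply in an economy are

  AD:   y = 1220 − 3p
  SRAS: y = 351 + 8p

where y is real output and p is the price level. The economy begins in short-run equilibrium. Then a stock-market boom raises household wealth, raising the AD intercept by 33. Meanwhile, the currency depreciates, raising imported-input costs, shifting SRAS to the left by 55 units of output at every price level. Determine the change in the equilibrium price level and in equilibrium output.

After both shocks: AD is y = 1253 − 3p and SRAS is y = 296 + 8p.
Setting them equal: 957 = 11p, so p = 87.
y = 1253 − 3·87 = 992.
Initially p = 79, y = 983, so Δp = +8 and Δy = +9.

Δp = +8, Δy = +9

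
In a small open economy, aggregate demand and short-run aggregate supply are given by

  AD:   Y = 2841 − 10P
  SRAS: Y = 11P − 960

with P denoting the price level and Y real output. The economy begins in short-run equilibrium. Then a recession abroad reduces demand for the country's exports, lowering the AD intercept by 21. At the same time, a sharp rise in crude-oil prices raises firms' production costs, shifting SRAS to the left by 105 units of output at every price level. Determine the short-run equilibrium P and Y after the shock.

After both shocks: AD is Y = 2820 − 10P and SRAS is Y = 11P − 1065.
Setting them equal: 3885 = 21P, so P = 185.
Y = 2820 − 10·185 = 970.

P = 185, Y = 970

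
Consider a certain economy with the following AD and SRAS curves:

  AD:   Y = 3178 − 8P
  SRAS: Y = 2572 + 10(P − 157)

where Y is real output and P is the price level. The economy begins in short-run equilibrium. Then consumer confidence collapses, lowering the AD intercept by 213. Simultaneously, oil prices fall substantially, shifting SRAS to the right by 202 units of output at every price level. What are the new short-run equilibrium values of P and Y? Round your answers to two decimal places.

After both shocks: AD is Y = 2965 − 8P and SRAS is Y = 1204 + 10P.
Setting them equal: 1761 = 18P, so P = 97.83.
Substituting into AD, Y = 2182.33.

P = 97.83, Y = 2182.33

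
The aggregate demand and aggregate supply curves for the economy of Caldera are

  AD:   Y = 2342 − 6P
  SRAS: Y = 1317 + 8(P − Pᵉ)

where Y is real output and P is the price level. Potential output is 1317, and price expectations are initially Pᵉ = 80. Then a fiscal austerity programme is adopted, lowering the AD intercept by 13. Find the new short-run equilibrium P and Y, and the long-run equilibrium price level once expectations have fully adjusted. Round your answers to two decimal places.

Short run: P = 118.00, Y = 1621.00. Long run: P = 168.67.

AD shifts left: new AD is Y = 2329 − 6P. With Pᵉ = 80, SRAS is Y = 677 + 8P.
Short run: 2329 − 6P = 677 + 8P gives 1652 = 14P, so P = 118.00 and Y = 2329 − 6P = 1621.00.
Y = 1621.00 is above potential 1317; expectations adjust and SRAS shifts left until Y = 1317.
Long run: on the new AD curve, 1317 = 2329 − 6P gives P = 168.67.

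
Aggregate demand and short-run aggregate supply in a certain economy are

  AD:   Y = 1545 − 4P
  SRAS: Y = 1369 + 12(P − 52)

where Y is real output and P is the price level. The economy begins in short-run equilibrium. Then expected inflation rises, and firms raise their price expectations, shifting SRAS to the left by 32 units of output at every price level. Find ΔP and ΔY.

ΔP = +2, ΔY = -8

This is a negative supply shock: SRAS shifts left.
New SRAS: Y = 713 + 12P.
Set AD = SRAS: 1545 − 4P = 713 + 12P, so 832 = 16P and P = 52.
Y = 1545 − 4·52 = 1337.
Initially P = 50, Y = 1345, so ΔP = +2 and ΔY = -8.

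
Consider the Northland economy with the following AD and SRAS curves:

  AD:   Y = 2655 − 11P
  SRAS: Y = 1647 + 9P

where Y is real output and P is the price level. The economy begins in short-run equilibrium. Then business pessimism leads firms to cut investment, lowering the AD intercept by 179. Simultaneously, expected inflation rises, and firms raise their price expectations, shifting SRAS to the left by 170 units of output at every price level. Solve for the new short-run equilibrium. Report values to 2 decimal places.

After both shocks: AD is Y = 2476 − 11P and SRAS is Y = 1477 + 9P.
Setting them equal: 999 = 20P, so P = 49.95.
Substituting into AD, Y = 1926.55.

P = 49.95, Y = 1926.55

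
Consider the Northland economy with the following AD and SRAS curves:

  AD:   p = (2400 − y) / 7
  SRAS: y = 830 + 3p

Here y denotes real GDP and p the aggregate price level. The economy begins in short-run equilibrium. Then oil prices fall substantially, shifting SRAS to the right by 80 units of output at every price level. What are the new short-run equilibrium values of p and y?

p = 149, y = 1357

This is a positive supply shock: SRAS shifts right.
New SRAS: y = 910 + 3p.
Set AD = SRAS: 2400 − 7p = 910 + 3p, so 1490 = 10p and p = 149.
y = 2400 − 7·149 = 1357.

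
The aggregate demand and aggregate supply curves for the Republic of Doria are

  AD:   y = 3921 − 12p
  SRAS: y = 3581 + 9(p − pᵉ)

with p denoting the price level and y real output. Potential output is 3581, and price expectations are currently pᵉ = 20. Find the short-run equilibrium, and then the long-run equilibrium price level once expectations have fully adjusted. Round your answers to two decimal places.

Short run: p = 24.76, y = 3623.86. Long run: p = 28.33.

Short run: with pᵉ = 20, SRAS is y = 3401 + 9p. Setting AD = SRAS gives 520 = 21p, so p = 24.76 and y = 3921 − 12p = 3623.86.
Output 3623.86 is above potential 3581, so over time expected prices rise and SRAS shifts left until y returns to 3581.
Long run: y = 3581 on the AD curve gives 3581 = 3921 − 12p, so p = 28.33.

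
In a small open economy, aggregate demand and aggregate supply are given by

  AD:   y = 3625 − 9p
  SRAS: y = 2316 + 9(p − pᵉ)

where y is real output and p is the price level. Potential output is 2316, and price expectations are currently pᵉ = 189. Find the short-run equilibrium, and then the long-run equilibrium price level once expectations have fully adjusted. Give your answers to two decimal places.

Short run: p = 167.22, y = 2120.00. Long run: p = 145.44.

Short run: with pᵉ = 189, SRAS is y = 615 + 9p. Setting AD = SRAS gives 3010 = 18p, so p = 167.22 and y = 3625 − 9p = 2120.00.
Output 2120.00 is below potential 2316, so over time expected prices fall and SRAS shifts right until y returns to 2316.
Long run: y = 2316 on the AD curve gives 2316 = 3625 − 9p, so p = 145.44.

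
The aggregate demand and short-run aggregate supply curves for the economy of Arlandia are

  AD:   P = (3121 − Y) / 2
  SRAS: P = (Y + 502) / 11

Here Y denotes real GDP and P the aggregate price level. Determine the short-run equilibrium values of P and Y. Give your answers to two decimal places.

Rearrange AD to Y = 3121 − 2P.
Rearrange SRAS to Y = 11P − 502.
Set AD = SRAS: 3121 − 2P = 11P − 502, so 3623 = 13P and P = 278.69.
Substituting into AD, Y = 3121 − 2P = 2563.62.

P = 278.69, Y = 2563.62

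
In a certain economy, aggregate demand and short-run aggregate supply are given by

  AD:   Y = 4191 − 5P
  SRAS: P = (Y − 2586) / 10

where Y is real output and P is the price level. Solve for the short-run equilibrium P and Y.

P = 107, Y = 3656

Rearrange SRAS to Y = 2586 + 10P.
Set AD = SRAS: 4191 − 5P = 2586 + 10P, so 1605 = 15P and P = 107.
Then Y = 4191 − 5·107 = 3656.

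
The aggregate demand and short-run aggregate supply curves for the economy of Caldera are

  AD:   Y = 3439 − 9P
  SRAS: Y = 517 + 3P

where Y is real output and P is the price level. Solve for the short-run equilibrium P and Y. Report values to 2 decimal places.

Set AD = SRAS: 3439 − 9P = 517 + 3P, so 2922 = 12P and P = 243.50.
Substituting into AD, Y = 3439 − 9P = 1247.50.

P = 243.50, Y = 1247.50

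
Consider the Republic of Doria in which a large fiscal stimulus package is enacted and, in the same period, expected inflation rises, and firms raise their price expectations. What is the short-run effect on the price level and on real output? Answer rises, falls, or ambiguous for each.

Price level: rises; output: ambiguous

The first event is a positive demand shock: AD shifts right, which by itself pushes P up and Y up.
The second is an adverse supply shock: SRAS shifts left, which by itself pushes P up and Y down.
Both shocks push P up, so P rises. The two shocks push Y in opposite directions, so the effect on Y is ambiguous.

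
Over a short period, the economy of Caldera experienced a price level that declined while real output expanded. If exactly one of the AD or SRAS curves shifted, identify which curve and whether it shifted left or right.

P fell and Y rose. An AD shift moves P and Y in the same direction; an SRAS shift moves them in opposite directions.
Here P and Y moved in opposite directions, so the SRAS curve shifted.
Since Y rose, SRAS shifted right.

SRAS shifted right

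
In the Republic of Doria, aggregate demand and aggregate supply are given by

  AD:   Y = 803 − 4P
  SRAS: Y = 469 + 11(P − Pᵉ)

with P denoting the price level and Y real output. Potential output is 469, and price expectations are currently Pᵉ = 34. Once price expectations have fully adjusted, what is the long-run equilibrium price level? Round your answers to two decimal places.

Long-run P = 83.50

Short run: with Pᵉ = 34, SRAS is Y = 95 + 11P. Setting AD = SRAS gives 708 = 15P, so P = 47.20 and Y = 803 − 4P = 614.20.
Output 614.20 is above potential 469, so over time expected prices rise and SRAS shifts left until Y returns to 469.
Long run: Y = 469 on the AD curve gives 469 = 803 − 4P, so P = 83.50.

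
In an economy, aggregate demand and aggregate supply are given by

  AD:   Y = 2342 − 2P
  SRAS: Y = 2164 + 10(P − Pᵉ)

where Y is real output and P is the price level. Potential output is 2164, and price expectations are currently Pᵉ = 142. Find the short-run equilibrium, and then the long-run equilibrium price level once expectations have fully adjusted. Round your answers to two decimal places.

Short run: with Pᵉ = 142, SRAS is Y = 744 + 10P. Setting AD = SRAS gives 1598 = 12P, so P = 133.17 and Y = 2342 − 2P = 2075.67.
Output 2075.67 is below potential 2164, so over time expected prices fall and SRAS shifts right until Y returns to 2164.
Long run: Y = 2164 on the AD curve gives 2164 = 2342 − 2P, so P = 89.00.

Short run: P = 133.17, Y = 2075.67. Long run: P = 89.00.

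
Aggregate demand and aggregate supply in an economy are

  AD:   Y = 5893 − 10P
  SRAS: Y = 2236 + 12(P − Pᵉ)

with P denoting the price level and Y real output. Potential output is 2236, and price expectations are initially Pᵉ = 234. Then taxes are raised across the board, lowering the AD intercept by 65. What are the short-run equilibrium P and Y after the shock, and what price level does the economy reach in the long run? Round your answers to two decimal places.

AD shifts left: new AD is Y = 5828 − 10P. With Pᵉ = 234, SRAS is Y = 12P − 572.
Short run: 5828 − 10P = 12P − 572 gives 6400 = 22P, so P = 290.91 and Y = 5828 − 10P = 2918.91.
Y = 2918.91 is above potential 2236; expectations adjust and SRAS shifts left until Y = 2236.
Long run: on the new AD curve, 2236 = 5828 − 10P gives P = 359.20.

Short run: P = 290.91, Y = 2918.91. Long run: P = 359.20.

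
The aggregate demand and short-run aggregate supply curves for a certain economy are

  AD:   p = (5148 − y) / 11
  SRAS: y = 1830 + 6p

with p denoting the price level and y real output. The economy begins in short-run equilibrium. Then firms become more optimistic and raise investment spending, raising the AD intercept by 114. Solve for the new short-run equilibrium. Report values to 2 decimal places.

This is a positive demand shock: AD shifts right.
New AD: y = 5262 − 11p.
Set AD = SRAS: 5262 − 11p = 1830 + 6p, so 3432 = 17p and p = 201.88.
Substituting into AD, y = 3041.29.

p = 201.88, y = 3041.29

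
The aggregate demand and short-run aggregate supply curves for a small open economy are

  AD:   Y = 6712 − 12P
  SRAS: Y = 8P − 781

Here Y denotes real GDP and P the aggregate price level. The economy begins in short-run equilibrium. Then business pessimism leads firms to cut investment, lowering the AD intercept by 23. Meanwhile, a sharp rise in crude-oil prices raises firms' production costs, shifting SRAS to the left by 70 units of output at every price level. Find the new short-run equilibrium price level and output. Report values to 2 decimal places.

After both shocks: AD is Y = 6689 − 12P and SRAS is Y = 8P − 851.
Setting them equal: 7540 = 20P, so P = 377.00.
Substituting into AD, Y = 2165.00.

P = 377.00, Y = 2165.00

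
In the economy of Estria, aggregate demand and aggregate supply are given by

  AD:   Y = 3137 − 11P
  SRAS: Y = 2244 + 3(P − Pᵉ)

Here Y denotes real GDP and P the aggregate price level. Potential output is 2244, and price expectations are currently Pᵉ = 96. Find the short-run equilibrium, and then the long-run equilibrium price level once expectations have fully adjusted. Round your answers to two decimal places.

Short run: with Pᵉ = 96, SRAS is Y = 1956 + 3P. Setting AD = SRAS gives 1181 = 14P, so P = 84.36 and Y = 3137 − 11P = 2209.07.
Output 2209.07 is below potential 2244, so over time expected prices fall and SRAS shifts right until Y returns to 2244.
Long run: Y = 2244 on the AD curve gives 2244 = 3137 − 11P, so P = 81.18.

Short run: P = 84.36, Y = 2209.07. Long run: P = 81.18.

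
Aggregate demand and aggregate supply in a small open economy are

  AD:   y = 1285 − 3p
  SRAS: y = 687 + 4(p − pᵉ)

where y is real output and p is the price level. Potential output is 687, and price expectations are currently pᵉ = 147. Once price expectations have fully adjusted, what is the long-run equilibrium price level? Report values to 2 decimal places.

Short run: with pᵉ = 147, SRAS is y = 99 + 4p. Setting AD = SRAS gives 1186 = 7p, so p = 169.43 and y = 1285 − 3p = 776.71.
Output 776.71 is above potential 687, so over time expected prices rise and SRAS shifts left until y returns to 687.
Long run: y = 687 on the AD curve gives 687 = 1285 − 3p, so p = 199.33.

Long-run p = 199.33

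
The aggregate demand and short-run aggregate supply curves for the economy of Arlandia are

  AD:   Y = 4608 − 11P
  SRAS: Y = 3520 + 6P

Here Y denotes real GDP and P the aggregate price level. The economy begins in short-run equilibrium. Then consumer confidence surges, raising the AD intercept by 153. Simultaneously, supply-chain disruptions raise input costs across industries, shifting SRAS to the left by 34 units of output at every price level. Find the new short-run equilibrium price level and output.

After both shocks: AD is Y = 4761 − 11P and SRAS is Y = 3486 + 6P.
Setting them equal: 1275 = 17P, so P = 75.
Y = 4761 − 11·75 = 3936.

P = 75, Y = 3936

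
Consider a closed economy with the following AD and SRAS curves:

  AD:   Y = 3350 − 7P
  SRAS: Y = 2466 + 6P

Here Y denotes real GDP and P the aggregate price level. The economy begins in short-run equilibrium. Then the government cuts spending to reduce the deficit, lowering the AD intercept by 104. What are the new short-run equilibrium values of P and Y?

P = 60, Y = 2826

This is a negative demand shock: AD shifts left.
New AD: Y = 3246 − 7P.
Set AD = SRAS: 3246 − 7P = 2466 + 6P, so 780 = 13P and P = 60.
Y = 3246 − 7·60 = 2826.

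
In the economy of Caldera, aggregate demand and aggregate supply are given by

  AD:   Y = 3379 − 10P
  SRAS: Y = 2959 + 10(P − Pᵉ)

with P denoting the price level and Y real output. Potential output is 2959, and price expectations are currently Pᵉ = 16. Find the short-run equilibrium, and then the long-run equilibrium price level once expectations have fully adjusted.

Short run: P = 29, Y = 3089. Long run: P = 42.

Short run: with Pᵉ = 16, SRAS is Y = 2799 + 10P. Setting AD = SRAS gives 580 = 20P, so P = 29 and Y = 3379 − 10·29 = 3089.
Output 3089 is above potential 2959, so over time expected prices rise and SRAS shifts left until Y returns to 2959.
Long run: Y = 2959 on the AD curve gives 2959 = 3379 − 10P, so P = 42.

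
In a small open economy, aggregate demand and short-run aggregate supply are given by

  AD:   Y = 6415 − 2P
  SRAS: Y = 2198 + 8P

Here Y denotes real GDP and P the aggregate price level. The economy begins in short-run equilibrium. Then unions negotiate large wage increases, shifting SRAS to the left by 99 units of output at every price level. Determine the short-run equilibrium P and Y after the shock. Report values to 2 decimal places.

This is a negative supply shock: SRAS shifts left.
New SRAS: Y = 2099 + 8P.
Set AD = SRAS: 6415 − 2P = 2099 + 8P, so 4316 = 10P and P = 431.60.
Substituting into AD, Y = 5551.80.

P = 431.60, Y = 5551.80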